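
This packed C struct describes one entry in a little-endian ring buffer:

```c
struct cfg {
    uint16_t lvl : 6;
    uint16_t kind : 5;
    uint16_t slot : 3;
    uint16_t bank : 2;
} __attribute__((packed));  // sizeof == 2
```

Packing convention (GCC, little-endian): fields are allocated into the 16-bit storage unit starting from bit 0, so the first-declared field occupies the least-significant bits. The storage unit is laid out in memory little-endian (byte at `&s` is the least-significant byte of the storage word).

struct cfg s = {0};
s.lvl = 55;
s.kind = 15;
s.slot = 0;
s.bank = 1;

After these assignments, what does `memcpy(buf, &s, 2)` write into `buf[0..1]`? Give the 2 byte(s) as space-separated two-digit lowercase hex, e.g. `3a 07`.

f7 43

lvl (6b) val=55 bits=0x37 at bit 0: 0x0037
kind (5b) val=15 bits=0xf at bit 6: 0x03f7
slot (3b) val=0 bits=0x0 at bit 11: 0x03f7
bank (2b) val=1 bits=0x1 at bit 14: 0x43f7
word = 0x43f7 → little-endian bytes:
  [0]=0xf7  [1]=0x43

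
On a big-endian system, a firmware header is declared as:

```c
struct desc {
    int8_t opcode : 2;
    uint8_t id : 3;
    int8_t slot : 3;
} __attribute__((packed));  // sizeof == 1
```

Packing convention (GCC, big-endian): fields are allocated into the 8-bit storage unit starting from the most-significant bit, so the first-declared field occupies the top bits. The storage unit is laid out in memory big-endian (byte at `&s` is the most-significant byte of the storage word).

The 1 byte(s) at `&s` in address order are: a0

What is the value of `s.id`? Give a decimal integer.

4

[0]=0xa0 (big-endian) → word 0xa0
opcode [6+:2] = (word>>6) & 0x3 = 2
id [3+:3] = (word>>3) & 0x7 = 4  ←
slot [0+:3] = (word>>0) & 0x7 = 0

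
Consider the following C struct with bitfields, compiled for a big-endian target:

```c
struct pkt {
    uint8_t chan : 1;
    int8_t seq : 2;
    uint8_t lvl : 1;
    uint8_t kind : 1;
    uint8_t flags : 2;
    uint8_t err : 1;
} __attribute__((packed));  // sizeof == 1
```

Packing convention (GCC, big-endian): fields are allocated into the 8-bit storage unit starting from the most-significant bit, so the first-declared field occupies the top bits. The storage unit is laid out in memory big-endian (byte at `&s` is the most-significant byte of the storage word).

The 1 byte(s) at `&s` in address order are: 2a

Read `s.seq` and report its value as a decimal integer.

[0]=0x2a (big-endian) → word 0x2a
chan [7+:1] = (word>>7) & 0x1 = 0
seq [5+:2] = (word>>5) & 0x3 = 1  ←
lvl [4+:1] = (word>>4) & 0x1 = 0
kind [3+:1] = (word>>3) & 0x1 = 1
flags [1+:2] = (word>>1) & 0x3 = 1
err [0+:1] = (word>>0) & 0x1 = 0
seq signed 2b, MSB=0: value = 1

1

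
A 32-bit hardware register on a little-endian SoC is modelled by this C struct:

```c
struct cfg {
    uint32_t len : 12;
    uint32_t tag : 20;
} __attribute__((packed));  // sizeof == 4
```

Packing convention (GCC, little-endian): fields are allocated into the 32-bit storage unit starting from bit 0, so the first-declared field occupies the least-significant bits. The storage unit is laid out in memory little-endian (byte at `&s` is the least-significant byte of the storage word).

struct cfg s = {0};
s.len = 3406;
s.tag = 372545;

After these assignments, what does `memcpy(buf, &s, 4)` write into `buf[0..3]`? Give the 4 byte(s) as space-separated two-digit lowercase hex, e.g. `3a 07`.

4e 1d f4 5a

len:12 = 3406 → 0xd4e << 0 → word 0x00000d4e
tag:20 = 372545 → 0x5af41 << 12 → word 0x5af41d4e
word = 0x5af41d4e → little-endian bytes:
  [0]=0x4e  [1]=0x1d  [2]=0xf4  [3]=0x5a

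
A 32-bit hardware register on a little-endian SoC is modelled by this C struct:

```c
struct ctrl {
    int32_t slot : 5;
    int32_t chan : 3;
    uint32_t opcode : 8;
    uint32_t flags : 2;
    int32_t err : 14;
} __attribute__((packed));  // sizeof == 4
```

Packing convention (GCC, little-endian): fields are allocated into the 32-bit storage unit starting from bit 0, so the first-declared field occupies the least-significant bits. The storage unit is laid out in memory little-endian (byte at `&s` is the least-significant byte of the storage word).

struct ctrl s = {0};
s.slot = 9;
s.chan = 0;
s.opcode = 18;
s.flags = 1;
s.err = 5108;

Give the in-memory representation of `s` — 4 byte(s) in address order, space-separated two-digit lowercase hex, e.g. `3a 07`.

[0+:5] slot=9 & 0x1f = 0x9; word=0x00000009
[5+:3] chan=0 & 0x7 = 0x0; word=0x00000009
[8+:8] opcode=18 & 0xff = 0x12; word=0x00001209
[16+:2] flags=1 & 0x3 = 0x1; word=0x00011209
[18+:14] err=5108 & 0x3fff = 0x13f4; word=0x4fd11209
word = 0x4fd11209 → little-endian bytes:
  [0]=0x09  [1]=0x12  [2]=0xd1  [3]=0x4f

09 12 d1 4f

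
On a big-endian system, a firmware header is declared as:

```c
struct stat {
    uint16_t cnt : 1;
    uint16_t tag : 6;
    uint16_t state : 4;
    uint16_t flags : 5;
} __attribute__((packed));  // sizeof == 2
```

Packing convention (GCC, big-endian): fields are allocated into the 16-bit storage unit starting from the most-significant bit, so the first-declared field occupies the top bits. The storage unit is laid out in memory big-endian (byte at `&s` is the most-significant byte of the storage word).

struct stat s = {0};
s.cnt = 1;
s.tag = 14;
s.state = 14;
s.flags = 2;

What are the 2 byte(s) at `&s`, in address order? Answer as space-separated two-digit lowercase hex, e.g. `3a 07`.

9d c2

cnt:1 = 1 → 0x1 << 15 → word 0x8000
tag:6 = 14 → 0xe << 9 → word 0x9c00
state:4 = 14 → 0xe << 5 → word 0x9dc0
flags:5 = 2 → 0x2 << 0 → word 0x9dc2
word = 0x9dc2 → big-endian bytes:
  [0]=0x9d  [1]=0xc2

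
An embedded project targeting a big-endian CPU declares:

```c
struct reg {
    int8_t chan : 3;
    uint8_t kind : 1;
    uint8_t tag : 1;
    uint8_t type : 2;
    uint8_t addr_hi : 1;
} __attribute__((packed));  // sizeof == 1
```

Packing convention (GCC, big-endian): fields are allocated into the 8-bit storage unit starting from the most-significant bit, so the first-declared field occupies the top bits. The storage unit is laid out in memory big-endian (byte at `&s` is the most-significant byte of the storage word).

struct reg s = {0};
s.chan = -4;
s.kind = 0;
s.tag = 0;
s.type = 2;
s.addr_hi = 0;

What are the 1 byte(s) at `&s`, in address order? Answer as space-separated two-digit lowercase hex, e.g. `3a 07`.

[5+:3] chan=-4 & 0x7 = 0x4; word=0x80
[4+:1] kind=0 & 0x1 = 0x0; word=0x80
[3+:1] tag=0 & 0x1 = 0x0; word=0x80
[1+:2] type=2 & 0x3 = 0x2; word=0x84
[0+:1] addr_hi=0 & 0x1 = 0x0; word=0x84
word = 0x84 → big-endian bytes:
  [0]=0x84

84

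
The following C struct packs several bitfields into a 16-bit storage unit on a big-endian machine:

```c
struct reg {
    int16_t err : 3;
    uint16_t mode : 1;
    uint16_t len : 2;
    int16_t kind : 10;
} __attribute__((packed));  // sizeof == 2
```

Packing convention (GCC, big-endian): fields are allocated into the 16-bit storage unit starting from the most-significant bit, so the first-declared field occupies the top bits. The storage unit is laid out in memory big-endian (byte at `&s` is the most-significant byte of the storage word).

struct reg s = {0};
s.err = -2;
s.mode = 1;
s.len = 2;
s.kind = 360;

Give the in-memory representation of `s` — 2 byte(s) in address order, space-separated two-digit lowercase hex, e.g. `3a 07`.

d9 68

err:3 = -2 → 0x6 << 13 → word 0xc000
mode:1 = 1 → 0x1 << 12 → word 0xd000
len:2 = 2 → 0x2 << 10 → word 0xd800
kind:10 = 360 → 0x168 << 0 → word 0xd968
word = 0xd968 → big-endian bytes:
  [0]=0xd9  [1]=0x68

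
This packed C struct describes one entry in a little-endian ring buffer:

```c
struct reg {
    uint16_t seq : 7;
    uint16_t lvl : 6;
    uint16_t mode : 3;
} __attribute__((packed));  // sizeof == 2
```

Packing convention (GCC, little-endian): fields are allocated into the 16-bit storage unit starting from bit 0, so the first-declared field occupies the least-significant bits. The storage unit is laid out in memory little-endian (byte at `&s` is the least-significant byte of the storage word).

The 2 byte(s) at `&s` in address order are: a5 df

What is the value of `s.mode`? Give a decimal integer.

6

[0]=0xa5 [1]=0xdf (little-endian) → word 0xdfa5
seq:7 @ bit 0 → (0xdfa5>>0)&0x7f = 0x25
lvl:6 @ bit 7 → (0xdfa5>>7)&0x3f = 0x3f
mode:3 @ bit 13 → (0xdfa5>>13)&0x7 = 0x6  ←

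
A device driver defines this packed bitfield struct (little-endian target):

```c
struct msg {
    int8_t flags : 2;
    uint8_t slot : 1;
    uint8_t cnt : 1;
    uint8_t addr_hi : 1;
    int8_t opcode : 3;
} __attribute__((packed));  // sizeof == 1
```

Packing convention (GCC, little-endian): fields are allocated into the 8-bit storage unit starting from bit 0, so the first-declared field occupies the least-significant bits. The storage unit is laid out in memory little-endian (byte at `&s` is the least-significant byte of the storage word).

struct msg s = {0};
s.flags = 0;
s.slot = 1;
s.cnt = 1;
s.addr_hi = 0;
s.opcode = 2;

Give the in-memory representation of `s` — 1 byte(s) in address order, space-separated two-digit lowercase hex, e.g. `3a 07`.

4c

flags (2b) val=0 bits=0x0 at bit 0: 0x00
slot (1b) val=1 bits=0x1 at bit 2: 0x04
cnt (1b) val=1 bits=0x1 at bit 3: 0x0c
addr_hi (1b) val=0 bits=0x0 at bit 4: 0x0c
opcode (3b) val=2 bits=0x2 at bit 5: 0x4c
word = 0x4c → little-endian bytes:
  [0]=0x4c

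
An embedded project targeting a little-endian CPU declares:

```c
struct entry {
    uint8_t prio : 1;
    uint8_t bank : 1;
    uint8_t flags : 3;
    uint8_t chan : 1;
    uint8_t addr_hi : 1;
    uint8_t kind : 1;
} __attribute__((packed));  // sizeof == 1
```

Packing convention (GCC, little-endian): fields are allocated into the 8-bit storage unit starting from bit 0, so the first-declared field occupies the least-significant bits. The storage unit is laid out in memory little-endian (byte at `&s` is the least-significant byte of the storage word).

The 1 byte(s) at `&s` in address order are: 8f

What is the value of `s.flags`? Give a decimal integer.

[0]=0x8f (little-endian) → word 0x8f
prio [0+:1] = (word>>0) & 0x1 = 1
bank [1+:1] = (word>>1) & 0x1 = 1
flags [2+:3] = (word>>2) & 0x7 = 3  ←
chan [5+:1] = (word>>5) & 0x1 = 0
addr_hi [6+:1] = (word>>6) & 0x1 = 0
kind [7+:1] = (word>>7) & 0x1 = 1

3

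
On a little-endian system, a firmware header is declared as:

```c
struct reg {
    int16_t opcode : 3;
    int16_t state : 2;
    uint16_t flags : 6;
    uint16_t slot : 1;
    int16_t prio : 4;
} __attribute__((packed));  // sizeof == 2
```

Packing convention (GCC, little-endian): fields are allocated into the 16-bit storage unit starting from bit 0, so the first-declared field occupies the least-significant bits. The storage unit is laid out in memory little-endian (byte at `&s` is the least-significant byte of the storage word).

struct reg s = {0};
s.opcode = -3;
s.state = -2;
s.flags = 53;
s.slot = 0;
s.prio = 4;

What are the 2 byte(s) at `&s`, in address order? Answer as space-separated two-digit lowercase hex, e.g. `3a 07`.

b5 46

opcode:3 = -3 → 0x5 << 0 → word 0x0005
state:2 = -2 → 0x2 << 3 → word 0x0015
flags:6 = 53 → 0x35 << 5 → word 0x06b5
slot:1 = 0 → 0x0 << 11 → word 0x06b5
prio:4 = 4 → 0x4 << 12 → word 0x46b5
word = 0x46b5 → little-endian bytes:
  [0]=0xb5  [1]=0x46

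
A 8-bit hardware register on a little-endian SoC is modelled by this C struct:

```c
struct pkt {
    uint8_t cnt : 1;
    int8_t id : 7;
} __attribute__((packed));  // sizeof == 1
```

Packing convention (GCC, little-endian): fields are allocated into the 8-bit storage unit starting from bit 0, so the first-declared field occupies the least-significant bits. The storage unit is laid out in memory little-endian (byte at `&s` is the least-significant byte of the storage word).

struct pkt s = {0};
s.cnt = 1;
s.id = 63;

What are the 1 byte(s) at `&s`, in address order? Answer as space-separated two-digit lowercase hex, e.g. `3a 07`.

cnt:1 = 1 → 0x1 << 0 → word 0x01
id:7 = 63 → 0x3f << 1 → word 0x7f
word = 0x7f → little-endian bytes:
  [0]=0x7f

7f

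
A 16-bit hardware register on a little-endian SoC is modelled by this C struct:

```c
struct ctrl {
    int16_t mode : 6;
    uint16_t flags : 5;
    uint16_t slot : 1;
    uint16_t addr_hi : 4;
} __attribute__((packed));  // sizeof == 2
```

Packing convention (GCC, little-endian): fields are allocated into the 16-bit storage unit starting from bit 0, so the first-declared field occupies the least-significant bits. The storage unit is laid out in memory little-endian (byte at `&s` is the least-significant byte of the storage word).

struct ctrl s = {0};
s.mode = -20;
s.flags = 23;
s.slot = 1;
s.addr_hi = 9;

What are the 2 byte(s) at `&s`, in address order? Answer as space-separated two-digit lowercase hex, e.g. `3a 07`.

ec 9d

mode (6b) val=-20 bits=0x2c at bit 0: 0x002c
flags (5b) val=23 bits=0x17 at bit 6: 0x05ec
slot (1b) val=1 bits=0x1 at bit 11: 0x0dec
addr_hi (4b) val=9 bits=0x9 at bit 12: 0x9dec
word = 0x9dec → little-endian bytes:
  [0]=0xec  [1]=0x9d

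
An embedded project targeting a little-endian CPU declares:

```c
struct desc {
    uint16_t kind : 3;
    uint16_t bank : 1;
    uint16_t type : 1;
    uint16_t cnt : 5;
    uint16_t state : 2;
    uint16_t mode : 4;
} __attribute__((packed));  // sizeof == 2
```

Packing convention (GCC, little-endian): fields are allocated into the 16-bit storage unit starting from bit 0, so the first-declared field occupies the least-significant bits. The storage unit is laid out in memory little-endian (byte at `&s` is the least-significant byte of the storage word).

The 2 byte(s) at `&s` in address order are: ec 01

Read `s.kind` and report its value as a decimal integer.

4

[0]=0xec [1]=0x01 (little-endian) → word 0x01ec
kind:3 @ bit 0 → (0x01ec>>0)&0x7 = 0x4  ←
bank:1 @ bit 3 → (0x01ec>>3)&0x1 = 0x1
type:1 @ bit 4 → (0x01ec>>4)&0x1 = 0x0
cnt:5 @ bit 5 → (0x01ec>>5)&0x1f = 0xf
state:2 @ bit 10 → (0x01ec>>10)&0x3 = 0x0
mode:4 @ bit 12 → (0x01ec>>12)&0xf = 0x0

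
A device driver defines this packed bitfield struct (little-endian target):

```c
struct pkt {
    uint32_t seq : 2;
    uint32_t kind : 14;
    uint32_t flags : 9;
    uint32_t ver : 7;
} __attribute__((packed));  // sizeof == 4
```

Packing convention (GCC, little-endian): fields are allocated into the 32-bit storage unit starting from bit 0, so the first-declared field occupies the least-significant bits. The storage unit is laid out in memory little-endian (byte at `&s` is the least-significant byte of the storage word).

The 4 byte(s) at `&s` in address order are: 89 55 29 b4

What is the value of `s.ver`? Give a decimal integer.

90

[0]=0x89 [1]=0x55 [2]=0x29 [3]=0xb4 (little-endian) → word 0xb4295589
seq:2 @ bit 0 → (0xb4295589>>0)&0x3 = 0x1
kind:14 @ bit 2 → (0xb4295589>>2)&0x3fff = 0x1562
flags:9 @ bit 16 → (0xb4295589>>16)&0x1ff = 0x29
ver:7 @ bit 25 → (0xb4295589>>25)&0x7f = 0x5a  ←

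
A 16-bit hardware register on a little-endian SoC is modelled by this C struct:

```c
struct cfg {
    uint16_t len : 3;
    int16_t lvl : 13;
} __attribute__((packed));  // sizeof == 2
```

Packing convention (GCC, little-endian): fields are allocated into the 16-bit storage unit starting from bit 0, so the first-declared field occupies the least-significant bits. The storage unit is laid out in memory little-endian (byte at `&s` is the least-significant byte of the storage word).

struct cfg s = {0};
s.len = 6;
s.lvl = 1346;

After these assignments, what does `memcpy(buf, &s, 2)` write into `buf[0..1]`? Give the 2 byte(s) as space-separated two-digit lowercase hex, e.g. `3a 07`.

len:3 = 6 → 0x6 << 0 → word 0x0006
lvl:13 = 1346 → 0x542 << 3 → word 0x2a16
word = 0x2a16 → little-endian bytes:
  [0]=0x16  [1]=0x2a

16 2a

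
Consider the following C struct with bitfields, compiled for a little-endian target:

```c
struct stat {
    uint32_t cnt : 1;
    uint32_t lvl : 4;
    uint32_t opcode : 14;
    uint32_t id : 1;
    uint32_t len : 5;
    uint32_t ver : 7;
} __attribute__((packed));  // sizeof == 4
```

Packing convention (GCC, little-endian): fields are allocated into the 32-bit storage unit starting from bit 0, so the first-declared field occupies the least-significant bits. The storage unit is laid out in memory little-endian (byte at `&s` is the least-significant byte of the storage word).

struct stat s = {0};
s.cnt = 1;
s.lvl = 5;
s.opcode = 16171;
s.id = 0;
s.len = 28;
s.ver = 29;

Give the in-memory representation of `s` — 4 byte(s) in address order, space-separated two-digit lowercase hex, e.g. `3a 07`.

[0+:1] cnt=1 & 0x1 = 0x1; word=0x00000001
[1+:4] lvl=5 & 0xf = 0x5; word=0x0000000b
[5+:14] opcode=16171 & 0x3fff = 0x3f2b; word=0x0007e56b
[19+:1] id=0 & 0x1 = 0x0; word=0x0007e56b
[20+:5] len=28 & 0x1f = 0x1c; word=0x01c7e56b
[25+:7] ver=29 & 0x7f = 0x1d; word=0x3bc7e56b
word = 0x3bc7e56b → little-endian bytes:
  [0]=0x6b  [1]=0xe5  [2]=0xc7  [3]=0x3b

6b e5 c7 3b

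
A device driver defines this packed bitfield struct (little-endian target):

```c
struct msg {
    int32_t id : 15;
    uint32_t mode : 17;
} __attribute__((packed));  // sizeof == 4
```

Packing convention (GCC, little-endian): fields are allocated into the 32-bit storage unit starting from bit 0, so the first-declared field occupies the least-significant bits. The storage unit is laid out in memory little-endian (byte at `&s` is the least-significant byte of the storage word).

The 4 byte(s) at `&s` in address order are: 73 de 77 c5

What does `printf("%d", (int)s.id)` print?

[0]=0x73 [1]=0xde [2]=0x77 [3]=0xc5 (little-endian) → word 0xc577de73
id:15 @ bit 0 → (0xc577de73>>0)&0x7fff = 0x5e73  ←
mode:17 @ bit 15 → (0xc577de73>>15)&0x1ffff = 0x18aef
id signed 15b, MSB=1: 24179 - 32768 = -8589

-8589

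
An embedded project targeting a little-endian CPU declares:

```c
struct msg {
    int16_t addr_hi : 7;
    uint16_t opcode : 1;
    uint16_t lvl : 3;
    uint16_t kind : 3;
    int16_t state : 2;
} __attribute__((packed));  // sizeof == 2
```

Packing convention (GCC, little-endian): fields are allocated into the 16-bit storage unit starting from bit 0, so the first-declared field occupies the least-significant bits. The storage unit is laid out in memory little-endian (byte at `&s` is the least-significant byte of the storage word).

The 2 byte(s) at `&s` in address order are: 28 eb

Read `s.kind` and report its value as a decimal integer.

[0]=0x28 [1]=0xeb (little-endian) → word 0xeb28
addr_hi:7 @ bit 0 → (0xeb28>>0)&0x7f = 0x28
opcode:1 @ bit 7 → (0xeb28>>7)&0x1 = 0x0
lvl:3 @ bit 8 → (0xeb28>>8)&0x7 = 0x3
kind:3 @ bit 11 → (0xeb28>>11)&0x7 = 0x5  ←
state:2 @ bit 14 → (0xeb28>>14)&0x3 = 0x3

5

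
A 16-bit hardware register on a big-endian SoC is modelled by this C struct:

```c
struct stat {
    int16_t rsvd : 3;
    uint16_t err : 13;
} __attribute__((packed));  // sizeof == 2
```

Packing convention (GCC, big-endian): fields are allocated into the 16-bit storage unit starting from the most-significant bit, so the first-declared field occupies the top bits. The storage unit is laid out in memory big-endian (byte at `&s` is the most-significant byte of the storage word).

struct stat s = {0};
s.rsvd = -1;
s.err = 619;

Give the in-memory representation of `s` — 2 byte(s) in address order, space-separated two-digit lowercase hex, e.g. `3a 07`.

rsvd:3 = -1 → 0x7 << 13 → word 0xe000
err:13 = 619 → 0x26b << 0 → word 0xe26b
word = 0xe26b → big-endian bytes:
  [0]=0xe2  [1]=0x6b

e2 6b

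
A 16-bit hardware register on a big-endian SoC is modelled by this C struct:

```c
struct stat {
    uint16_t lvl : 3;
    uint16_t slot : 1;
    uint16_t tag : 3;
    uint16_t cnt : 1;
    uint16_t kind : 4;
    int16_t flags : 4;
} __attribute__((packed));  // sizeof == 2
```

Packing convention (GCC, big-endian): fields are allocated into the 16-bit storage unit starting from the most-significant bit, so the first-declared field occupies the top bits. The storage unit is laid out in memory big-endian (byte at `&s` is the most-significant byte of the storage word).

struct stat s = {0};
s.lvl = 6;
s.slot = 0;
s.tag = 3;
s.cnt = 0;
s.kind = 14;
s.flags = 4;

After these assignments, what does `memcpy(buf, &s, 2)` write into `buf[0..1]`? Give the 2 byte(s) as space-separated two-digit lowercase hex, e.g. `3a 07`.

c6 e4

lvl (3b) val=6 bits=0x6 at bit 13: 0xc000
slot (1b) val=0 bits=0x0 at bit 12: 0xc000
tag (3b) val=3 bits=0x3 at bit 9: 0xc600
cnt (1b) val=0 bits=0x0 at bit 8: 0xc600
kind (4b) val=14 bits=0xe at bit 4: 0xc6e0
flags (4b) val=4 bits=0x4 at bit 0: 0xc6e4
word = 0xc6e4 → big-endian bytes:
  [0]=0xc6  [1]=0xe4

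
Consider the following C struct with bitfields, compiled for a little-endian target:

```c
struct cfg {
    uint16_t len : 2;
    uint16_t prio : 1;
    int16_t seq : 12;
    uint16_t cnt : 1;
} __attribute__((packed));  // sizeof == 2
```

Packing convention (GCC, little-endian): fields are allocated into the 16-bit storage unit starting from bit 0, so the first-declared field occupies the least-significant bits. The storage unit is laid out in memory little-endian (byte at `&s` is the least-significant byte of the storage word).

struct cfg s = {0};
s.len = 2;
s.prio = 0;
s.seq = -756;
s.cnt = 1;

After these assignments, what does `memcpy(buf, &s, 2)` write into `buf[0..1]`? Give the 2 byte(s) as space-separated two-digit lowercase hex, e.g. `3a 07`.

len (2b) val=2 bits=0x2 at bit 0: 0x0002
prio (1b) val=0 bits=0x0 at bit 2: 0x0002
seq (12b) val=-756 bits=0xd0c at bit 3: 0x6862
cnt (1b) val=1 bits=0x1 at bit 15: 0xe862
word = 0xe862 → little-endian bytes:
  [0]=0x62  [1]=0xe8

62 e8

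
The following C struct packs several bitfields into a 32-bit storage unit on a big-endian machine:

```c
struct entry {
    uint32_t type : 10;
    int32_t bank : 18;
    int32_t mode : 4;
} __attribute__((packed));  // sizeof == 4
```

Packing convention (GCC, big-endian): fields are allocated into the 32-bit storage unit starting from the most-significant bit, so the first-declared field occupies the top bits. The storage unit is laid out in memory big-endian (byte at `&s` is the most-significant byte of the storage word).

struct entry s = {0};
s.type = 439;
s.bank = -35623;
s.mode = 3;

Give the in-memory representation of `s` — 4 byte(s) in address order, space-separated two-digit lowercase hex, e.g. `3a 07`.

type:10 = 439 → 0x1b7 << 22 → word 0x6dc00000
bank:18 = -35623 → 0x374d9 << 4 → word 0x6df74d90
mode:4 = 3 → 0x3 << 0 → word 0x6df74d93
word = 0x6df74d93 → big-endian bytes:
  [0]=0x6d  [1]=0xf7  [2]=0x4d  [3]=0x93

6d f7 4d 93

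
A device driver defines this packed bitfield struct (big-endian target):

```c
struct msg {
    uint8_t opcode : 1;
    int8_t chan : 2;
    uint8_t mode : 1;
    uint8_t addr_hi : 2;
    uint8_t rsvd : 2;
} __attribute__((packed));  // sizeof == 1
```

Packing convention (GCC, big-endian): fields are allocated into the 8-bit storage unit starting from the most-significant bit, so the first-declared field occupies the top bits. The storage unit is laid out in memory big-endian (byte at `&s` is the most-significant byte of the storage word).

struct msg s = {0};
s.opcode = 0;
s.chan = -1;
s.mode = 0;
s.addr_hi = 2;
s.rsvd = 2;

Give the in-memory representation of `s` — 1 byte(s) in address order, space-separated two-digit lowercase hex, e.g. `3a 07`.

[7+:1] opcode=0 & 0x1 = 0x0; word=0x00
[5+:2] chan=-1 & 0x3 = 0x3; word=0x60
[4+:1] mode=0 & 0x1 = 0x0; word=0x60
[2+:2] addr_hi=2 & 0x3 = 0x2; word=0x68
[0+:2] rsvd=2 & 0x3 = 0x2; word=0x6a
word = 0x6a → big-endian bytes:
  [0]=0x6a

6a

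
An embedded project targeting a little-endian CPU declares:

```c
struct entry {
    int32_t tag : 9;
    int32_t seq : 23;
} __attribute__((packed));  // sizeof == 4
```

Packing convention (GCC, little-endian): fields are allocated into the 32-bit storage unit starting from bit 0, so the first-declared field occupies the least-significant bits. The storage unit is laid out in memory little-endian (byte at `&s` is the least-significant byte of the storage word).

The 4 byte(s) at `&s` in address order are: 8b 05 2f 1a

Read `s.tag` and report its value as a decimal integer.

-117

[0]=0x8b [1]=0x05 [2]=0x2f [3]=0x1a (little-endian) → word 0x1a2f058b
tag:9 @ bit 0 → (0x1a2f058b>>0)&0x1ff = 0x18b  ←
seq:23 @ bit 9 → (0x1a2f058b>>9)&0x7fffff = 0xd1782
tag signed 9b, MSB=1: 395 - 512 = -117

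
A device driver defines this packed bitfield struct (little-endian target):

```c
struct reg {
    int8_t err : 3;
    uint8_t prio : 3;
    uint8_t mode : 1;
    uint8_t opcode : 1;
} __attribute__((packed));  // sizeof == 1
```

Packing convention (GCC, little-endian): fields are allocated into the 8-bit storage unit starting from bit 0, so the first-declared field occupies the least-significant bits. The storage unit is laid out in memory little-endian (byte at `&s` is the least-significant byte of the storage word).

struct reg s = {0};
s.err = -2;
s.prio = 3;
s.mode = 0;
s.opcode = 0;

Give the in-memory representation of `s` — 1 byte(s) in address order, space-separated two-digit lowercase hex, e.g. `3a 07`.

[0+:3] err=-2 & 0x7 = 0x6; word=0x06
[3+:3] prio=3 & 0x7 = 0x3; word=0x1e
[6+:1] mode=0 & 0x1 = 0x0; word=0x1e
[7+:1] opcode=0 & 0x1 = 0x0; word=0x1e
word = 0x1e → little-endian bytes:
  [0]=0x1e

1e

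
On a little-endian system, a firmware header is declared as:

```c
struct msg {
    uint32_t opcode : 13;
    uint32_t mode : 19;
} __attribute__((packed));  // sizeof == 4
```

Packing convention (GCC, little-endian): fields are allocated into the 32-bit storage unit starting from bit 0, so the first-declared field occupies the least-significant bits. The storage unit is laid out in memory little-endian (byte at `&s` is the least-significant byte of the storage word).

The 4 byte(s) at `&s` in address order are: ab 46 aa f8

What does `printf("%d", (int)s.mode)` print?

509266

[0]=0xab [1]=0x46 [2]=0xaa [3]=0xf8 (little-endian) → word 0xf8aa46ab
opcode:13 @ bit 0 → (0xf8aa46ab>>0)&0x1fff = 0x6ab
mode:19 @ bit 13 → (0xf8aa46ab>>13)&0x7ffff = 0x7c552  ←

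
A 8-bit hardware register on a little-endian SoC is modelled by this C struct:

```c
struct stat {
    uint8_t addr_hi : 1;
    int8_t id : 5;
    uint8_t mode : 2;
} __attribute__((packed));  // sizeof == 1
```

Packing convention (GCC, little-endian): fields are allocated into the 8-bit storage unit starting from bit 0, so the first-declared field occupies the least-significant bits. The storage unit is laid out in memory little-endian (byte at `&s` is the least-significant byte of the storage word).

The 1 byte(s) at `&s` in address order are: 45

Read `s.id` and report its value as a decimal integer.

[0]=0x45 (little-endian) → word 0x45
addr_hi [0+:1] = (word>>0) & 0x1 = 1
id [1+:5] = (word>>1) & 0x1f = 2  ←
mode [6+:2] = (word>>6) & 0x3 = 1
id signed 5b, MSB=0: value = 2

2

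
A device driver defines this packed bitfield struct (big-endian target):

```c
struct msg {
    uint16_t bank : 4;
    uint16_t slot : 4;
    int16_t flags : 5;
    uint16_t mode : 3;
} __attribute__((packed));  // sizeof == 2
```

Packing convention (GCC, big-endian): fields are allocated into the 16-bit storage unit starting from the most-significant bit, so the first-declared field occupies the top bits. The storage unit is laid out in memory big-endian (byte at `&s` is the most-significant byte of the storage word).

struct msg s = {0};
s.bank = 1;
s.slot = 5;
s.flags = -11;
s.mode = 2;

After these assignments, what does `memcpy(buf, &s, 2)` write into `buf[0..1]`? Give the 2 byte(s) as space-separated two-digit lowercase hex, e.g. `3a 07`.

15 aa

bank:4 = 1 → 0x1 << 12 → word 0x1000
slot:4 = 5 → 0x5 << 8 → word 0x1500
flags:5 = -11 → 0x15 << 3 → word 0x15a8
mode:3 = 2 → 0x2 << 0 → word 0x15aa
word = 0x15aa → big-endian bytes:
  [0]=0x15  [1]=0xaa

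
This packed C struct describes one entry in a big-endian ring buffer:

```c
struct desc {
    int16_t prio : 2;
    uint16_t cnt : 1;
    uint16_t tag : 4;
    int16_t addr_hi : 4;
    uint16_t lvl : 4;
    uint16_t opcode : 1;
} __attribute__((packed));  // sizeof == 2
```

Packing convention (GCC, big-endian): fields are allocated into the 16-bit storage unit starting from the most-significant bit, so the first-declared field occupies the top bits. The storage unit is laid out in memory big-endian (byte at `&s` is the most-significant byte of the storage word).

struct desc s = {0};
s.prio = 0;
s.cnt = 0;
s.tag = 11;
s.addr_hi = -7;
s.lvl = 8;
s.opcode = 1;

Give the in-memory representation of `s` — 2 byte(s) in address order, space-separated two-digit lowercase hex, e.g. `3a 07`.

17 31

[14+:2] prio=0 & 0x3 = 0x0; word=0x0000
[13+:1] cnt=0 & 0x1 = 0x0; word=0x0000
[9+:4] tag=11 & 0xf = 0xb; word=0x1600
[5+:4] addr_hi=-7 & 0xf = 0x9; word=0x1720
[1+:4] lvl=8 & 0xf = 0x8; word=0x1730
[0+:1] opcode=1 & 0x1 = 0x1; word=0x1731
word = 0x1731 → big-endian bytes:
  [0]=0x17  [1]=0x31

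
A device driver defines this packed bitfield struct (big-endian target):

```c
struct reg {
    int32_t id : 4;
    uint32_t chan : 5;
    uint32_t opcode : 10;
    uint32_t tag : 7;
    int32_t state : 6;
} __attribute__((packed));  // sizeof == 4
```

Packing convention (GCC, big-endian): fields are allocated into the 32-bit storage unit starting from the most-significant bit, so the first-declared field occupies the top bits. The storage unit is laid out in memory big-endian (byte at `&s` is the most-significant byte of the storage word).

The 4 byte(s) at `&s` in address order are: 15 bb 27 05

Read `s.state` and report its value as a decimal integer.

5

[0]=0x15 [1]=0xbb [2]=0x27 [3]=0x05 (big-endian) → word 0x15bb2705
id:4 @ bit 28 → (0x15bb2705>>28)&0xf = 0x1
chan:5 @ bit 23 → (0x15bb2705>>23)&0x1f = 0xb
opcode:10 @ bit 13 → (0x15bb2705>>13)&0x3ff = 0x1d9
tag:7 @ bit 6 → (0x15bb2705>>6)&0x7f = 0x1c
state:6 @ bit 0 → (0x15bb2705>>0)&0x3f = 0x5  ←
state signed 6b, MSB=0: value = 5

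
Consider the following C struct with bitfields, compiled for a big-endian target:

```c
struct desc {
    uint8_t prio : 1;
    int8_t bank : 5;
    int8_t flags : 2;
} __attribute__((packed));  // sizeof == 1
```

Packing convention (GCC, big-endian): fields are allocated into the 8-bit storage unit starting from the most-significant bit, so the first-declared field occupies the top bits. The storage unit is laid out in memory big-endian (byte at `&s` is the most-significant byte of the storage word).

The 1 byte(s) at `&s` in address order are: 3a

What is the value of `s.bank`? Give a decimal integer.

14

[0]=0x3a (big-endian) → word 0x3a
prio [7+:1] = (word>>7) & 0x1 = 0
bank [2+:5] = (word>>2) & 0x1f = 14  ←
flags [0+:2] = (word>>0) & 0x3 = 2
bank signed 5b, MSB=0: value = 14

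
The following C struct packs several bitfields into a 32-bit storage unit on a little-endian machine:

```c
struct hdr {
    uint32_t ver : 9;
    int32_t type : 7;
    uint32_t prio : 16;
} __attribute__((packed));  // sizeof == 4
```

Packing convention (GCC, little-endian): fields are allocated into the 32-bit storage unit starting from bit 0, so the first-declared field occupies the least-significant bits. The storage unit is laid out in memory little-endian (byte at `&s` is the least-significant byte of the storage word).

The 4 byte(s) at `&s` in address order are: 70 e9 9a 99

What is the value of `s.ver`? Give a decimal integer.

368

[0]=0x70 [1]=0xe9 [2]=0x9a [3]=0x99 (little-endian) → word 0x999ae970
ver [0+:9] = (word>>0) & 0x1ff = 368  ←
type [9+:7] = (word>>9) & 0x7f = 116
prio [16+:16] = (word>>16) & 0xffff = 39322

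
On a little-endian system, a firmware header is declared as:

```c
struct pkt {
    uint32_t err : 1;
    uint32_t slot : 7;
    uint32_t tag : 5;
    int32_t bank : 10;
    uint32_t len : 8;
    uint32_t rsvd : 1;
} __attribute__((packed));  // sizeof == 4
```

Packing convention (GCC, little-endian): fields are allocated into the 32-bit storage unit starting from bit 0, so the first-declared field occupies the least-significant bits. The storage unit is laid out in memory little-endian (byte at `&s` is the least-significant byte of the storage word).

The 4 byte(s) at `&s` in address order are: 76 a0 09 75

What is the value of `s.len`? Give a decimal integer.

234

[0]=0x76 [1]=0xa0 [2]=0x09 [3]=0x75 (little-endian) → word 0x7509a076
err [0+:1] = (word>>0) & 0x1 = 0
slot [1+:7] = (word>>1) & 0x7f = 59
tag [8+:5] = (word>>8) & 0x1f = 0
bank [13+:10] = (word>>13) & 0x3ff = 77
len [23+:8] = (word>>23) & 0xff = 234  ←
rsvd [31+:1] = (word>>31) & 0x1 = 0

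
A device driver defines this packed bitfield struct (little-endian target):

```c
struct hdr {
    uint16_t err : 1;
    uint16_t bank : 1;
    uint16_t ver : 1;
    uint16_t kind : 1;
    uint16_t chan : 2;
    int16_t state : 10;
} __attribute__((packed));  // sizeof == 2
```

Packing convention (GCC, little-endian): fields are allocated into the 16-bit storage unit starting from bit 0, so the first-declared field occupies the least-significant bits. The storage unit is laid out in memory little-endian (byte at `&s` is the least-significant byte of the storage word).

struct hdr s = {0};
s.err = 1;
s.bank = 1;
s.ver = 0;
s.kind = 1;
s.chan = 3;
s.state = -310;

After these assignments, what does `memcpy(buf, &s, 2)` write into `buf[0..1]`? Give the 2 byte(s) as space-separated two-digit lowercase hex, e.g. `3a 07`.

err:1 = 1 → 0x1 << 0 → word 0x0001
bank:1 = 1 → 0x1 << 1 → word 0x0003
ver:1 = 0 → 0x0 << 2 → word 0x0003
kind:1 = 1 → 0x1 << 3 → word 0x000b
chan:2 = 3 → 0x3 << 4 → word 0x003b
state:10 = -310 → 0x2ca << 6 → word 0xb2bb
word = 0xb2bb → little-endian bytes:
  [0]=0xbb  [1]=0xb2

bb b2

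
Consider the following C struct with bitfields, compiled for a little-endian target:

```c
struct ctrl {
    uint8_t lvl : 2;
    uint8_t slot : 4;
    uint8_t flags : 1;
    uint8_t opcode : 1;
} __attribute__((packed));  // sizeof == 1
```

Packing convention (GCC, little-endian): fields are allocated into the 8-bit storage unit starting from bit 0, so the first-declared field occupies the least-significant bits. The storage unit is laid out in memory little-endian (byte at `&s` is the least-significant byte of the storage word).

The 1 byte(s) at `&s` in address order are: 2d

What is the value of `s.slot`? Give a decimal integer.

11

[0]=0x2d (little-endian) → word 0x2d
lvl:2 @ bit 0 → (0x2d>>0)&0x3 = 0x1
slot:4 @ bit 2 → (0x2d>>2)&0xf = 0xb  ←
flags:1 @ bit 6 → (0x2d>>6)&0x1 = 0x0
opcode:1 @ bit 7 → (0x2d>>7)&0x1 = 0x0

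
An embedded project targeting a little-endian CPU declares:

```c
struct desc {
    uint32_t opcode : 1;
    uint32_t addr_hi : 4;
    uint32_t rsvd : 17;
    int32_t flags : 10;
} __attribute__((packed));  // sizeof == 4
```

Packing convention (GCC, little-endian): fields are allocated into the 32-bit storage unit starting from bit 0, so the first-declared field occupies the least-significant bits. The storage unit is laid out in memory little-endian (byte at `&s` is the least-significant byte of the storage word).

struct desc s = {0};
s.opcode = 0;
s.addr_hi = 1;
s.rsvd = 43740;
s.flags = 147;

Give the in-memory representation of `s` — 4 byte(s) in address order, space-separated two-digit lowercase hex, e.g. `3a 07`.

82 5b d5 24

[0+:1] opcode=0 & 0x1 = 0x0; word=0x00000000
[1+:4] addr_hi=1 & 0xf = 0x1; word=0x00000002
[5+:17] rsvd=43740 & 0x1ffff = 0xaadc; word=0x00155b82
[22+:10] flags=147 & 0x3ff = 0x93; word=0x24d55b82
word = 0x24d55b82 → little-endian bytes:
  [0]=0x82  [1]=0x5b  [2]=0xd5  [3]=0x24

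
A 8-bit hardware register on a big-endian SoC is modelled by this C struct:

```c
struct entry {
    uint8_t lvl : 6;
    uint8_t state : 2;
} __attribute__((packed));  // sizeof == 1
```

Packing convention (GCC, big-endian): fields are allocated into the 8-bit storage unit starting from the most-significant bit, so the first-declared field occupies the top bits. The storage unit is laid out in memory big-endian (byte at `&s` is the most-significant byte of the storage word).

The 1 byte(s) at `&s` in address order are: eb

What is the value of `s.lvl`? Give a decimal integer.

58

[0]=0xeb (big-endian) → word 0xeb
lvl:6 @ bit 2 → (0xeb>>2)&0x3f = 0x3a  ←
state:2 @ bit 0 → (0xeb>>0)&0x3 = 0x3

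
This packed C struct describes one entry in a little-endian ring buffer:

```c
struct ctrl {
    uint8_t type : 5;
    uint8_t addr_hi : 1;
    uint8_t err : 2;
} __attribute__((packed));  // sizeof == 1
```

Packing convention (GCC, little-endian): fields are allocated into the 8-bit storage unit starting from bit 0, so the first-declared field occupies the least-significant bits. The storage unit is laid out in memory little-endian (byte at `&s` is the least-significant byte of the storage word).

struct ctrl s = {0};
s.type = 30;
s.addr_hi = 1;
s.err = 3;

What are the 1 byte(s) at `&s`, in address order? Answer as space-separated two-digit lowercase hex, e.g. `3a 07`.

type:5 = 30 → 0x1e << 0 → word 0x1e
addr_hi:1 = 1 → 0x1 << 5 → word 0x3e
err:2 = 3 → 0x3 << 6 → word 0xfe
word = 0xfe → little-endian bytes:
  [0]=0xfe

fe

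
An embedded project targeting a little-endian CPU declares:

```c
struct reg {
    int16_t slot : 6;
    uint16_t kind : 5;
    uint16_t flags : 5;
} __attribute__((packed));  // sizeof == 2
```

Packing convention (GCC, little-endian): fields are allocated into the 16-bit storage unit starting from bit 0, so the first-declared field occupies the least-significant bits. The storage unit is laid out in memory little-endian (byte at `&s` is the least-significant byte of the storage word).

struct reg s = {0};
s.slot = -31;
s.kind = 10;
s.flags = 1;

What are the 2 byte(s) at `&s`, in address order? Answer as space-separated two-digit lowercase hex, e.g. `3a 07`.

slot:6 = -31 → 0x21 << 0 → word 0x0021
kind:5 = 10 → 0xa << 6 → word 0x02a1
flags:5 = 1 → 0x1 << 11 → word 0x0aa1
word = 0x0aa1 → little-endian bytes:
  [0]=0xa1  [1]=0x0a

a1 0a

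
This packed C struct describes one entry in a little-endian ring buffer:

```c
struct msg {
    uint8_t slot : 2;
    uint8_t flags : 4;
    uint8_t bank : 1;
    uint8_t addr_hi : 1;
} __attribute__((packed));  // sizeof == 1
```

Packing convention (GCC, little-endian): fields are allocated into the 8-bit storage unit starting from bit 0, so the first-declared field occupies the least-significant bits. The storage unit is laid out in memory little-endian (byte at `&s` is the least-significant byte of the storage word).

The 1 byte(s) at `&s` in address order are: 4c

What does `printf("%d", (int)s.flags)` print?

3

[0]=0x4c (little-endian) → word 0x4c
slot:2 @ bit 0 → (0x4c>>0)&0x3 = 0x0
flags:4 @ bit 2 → (0x4c>>2)&0xf = 0x3  ←
bank:1 @ bit 6 → (0x4c>>6)&0x1 = 0x1
addr_hi:1 @ bit 7 → (0x4c>>7)&0x1 = 0x0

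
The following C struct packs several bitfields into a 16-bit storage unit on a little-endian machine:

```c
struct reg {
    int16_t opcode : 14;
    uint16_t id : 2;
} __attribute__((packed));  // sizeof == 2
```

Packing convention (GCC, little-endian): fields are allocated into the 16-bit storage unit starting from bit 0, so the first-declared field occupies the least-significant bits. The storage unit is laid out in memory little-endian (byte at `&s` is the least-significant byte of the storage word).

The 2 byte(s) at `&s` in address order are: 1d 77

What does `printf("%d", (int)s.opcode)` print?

-2275

[0]=0x1d [1]=0x77 (little-endian) → word 0x771d
opcode:14 @ bit 0 → (0x771d>>0)&0x3fff = 0x371d  ←
id:2 @ bit 14 → (0x771d>>14)&0x3 = 0x1
opcode signed 14b, MSB=1: 14109 - 16384 = -2275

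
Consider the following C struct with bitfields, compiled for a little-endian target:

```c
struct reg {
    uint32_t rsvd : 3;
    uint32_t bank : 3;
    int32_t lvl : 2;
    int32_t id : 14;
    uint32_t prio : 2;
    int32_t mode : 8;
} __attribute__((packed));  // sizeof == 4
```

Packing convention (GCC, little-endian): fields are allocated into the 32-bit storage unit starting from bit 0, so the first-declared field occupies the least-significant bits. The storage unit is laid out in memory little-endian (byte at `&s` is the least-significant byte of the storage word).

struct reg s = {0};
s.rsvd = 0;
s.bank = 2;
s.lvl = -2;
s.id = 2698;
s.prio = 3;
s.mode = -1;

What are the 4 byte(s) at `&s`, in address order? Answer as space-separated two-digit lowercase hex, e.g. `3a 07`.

90 8a ca ff

rsvd:3 = 0 → 0x0 << 0 → word 0x00000000
bank:3 = 2 → 0x2 << 3 → word 0x00000010
lvl:2 = -2 → 0x2 << 6 → word 0x00000090
id:14 = 2698 → 0xa8a << 8 → word 0x000a8a90
prio:2 = 3 → 0x3 << 22 → word 0x00ca8a90
mode:8 = -1 → 0xff << 24 → word 0xffca8a90
word = 0xffca8a90 → little-endian bytes:
  [0]=0x90  [1]=0x8a  [2]=0xca  [3]=0xff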